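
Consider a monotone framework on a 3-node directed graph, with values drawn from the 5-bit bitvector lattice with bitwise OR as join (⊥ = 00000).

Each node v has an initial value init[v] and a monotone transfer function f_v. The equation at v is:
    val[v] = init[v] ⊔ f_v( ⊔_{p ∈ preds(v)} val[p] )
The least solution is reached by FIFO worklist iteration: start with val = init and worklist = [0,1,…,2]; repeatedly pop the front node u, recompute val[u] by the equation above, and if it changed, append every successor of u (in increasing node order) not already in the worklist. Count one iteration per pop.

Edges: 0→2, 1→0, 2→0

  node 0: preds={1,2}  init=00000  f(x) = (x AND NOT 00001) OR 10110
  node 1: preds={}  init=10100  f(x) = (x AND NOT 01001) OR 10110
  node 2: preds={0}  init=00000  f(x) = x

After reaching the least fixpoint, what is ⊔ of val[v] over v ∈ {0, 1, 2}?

10110

Iteration log — 4 steps:
  step 1. node 0  ⊔preds=10100  new=10110  old=00000  +wl: 
  step 2. node 1  ⊔preds=00000  new=10110  old=10100  +wl: 0
  step 3. node 2  ⊔preds=10110  new=10110  old=00000  +wl: 
  step 4. node 0  ⊔preds=10110  new=10110  stable

Least fixpoint reached:
  node 0: 10110
  node 1: 10110
  node 2: 10110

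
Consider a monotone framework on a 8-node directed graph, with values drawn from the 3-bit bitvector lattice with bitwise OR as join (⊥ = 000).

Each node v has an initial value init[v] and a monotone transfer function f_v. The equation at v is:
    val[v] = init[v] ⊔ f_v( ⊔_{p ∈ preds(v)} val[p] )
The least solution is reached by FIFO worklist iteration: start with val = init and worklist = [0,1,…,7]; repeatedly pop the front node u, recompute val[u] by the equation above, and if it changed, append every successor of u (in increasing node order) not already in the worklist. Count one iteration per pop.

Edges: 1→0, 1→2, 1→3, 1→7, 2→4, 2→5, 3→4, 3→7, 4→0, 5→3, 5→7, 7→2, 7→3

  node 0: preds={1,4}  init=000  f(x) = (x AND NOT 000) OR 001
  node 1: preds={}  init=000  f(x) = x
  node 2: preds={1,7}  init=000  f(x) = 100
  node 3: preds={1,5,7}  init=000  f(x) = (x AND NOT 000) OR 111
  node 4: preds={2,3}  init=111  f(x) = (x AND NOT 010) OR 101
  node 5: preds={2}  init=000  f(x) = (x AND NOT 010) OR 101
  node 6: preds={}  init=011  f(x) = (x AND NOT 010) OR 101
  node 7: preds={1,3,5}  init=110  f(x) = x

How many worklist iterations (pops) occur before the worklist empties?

Trace (10 dequeues):
  [1] u=0 | in 111 | out 111 | prev 000 | push {}
  [2] u=1 | in 000 | out 000 | ==
  [3] u=2 | in 110 | out 100 | prev 000 | push {}
  [4] u=3 | in 110 | out 111 | prev 000 | push {}
  [5] u=4 | in 111 | out 111 | ==
  [6] u=5 | in 100 | out 101 | prev 000 | push {3}
  [7] u=6 | in 000 | out 111 | prev 011 | push {}
  [8] u=7 | in 111 | out 111 | prev 110 | push {2}
  [9] u=3 | in 111 | out 111 | ==
  [10] u=2 | in 111 | out 100 | ==

Converged values:
  [0] 111
  [1] 000
  [2] 100
  [3] 111
  [4] 111
  [5] 101
  [6] 111
  [7] 111

10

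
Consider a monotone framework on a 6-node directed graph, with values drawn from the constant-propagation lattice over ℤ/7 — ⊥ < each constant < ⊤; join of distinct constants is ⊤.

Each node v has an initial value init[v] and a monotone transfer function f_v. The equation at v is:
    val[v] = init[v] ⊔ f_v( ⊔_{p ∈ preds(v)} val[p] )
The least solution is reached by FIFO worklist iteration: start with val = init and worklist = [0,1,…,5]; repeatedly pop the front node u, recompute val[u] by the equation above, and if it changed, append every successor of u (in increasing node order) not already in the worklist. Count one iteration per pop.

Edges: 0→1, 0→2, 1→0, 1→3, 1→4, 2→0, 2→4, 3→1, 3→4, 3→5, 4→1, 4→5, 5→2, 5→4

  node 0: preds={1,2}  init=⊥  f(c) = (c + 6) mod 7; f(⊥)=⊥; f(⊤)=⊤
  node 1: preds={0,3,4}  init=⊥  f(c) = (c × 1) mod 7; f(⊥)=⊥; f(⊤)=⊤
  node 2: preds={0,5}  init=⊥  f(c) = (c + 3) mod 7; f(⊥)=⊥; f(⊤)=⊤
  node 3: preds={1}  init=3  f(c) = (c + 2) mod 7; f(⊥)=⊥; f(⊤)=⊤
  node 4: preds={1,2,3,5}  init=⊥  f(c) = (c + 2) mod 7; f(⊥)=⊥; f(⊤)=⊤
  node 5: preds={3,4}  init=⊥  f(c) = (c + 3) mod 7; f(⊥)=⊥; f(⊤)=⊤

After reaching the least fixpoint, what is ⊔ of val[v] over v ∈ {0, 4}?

Trace (14 dequeues):
  [1] u=0 | in ⊥ | out ⊥ | ==
  [2] u=1 | in 3 | out 3 | prev ⊥ | push {0}
  [3] u=2 | in ⊥ | out ⊥ | ==
  [4] u=3 | in 3 | out ⊤ | prev 3 | push {1}
  [5] u=4 | in ⊤ | out ⊤ | prev ⊥ | push {}
  [6] u=5 | in ⊤ | out ⊤ | prev ⊥ | push {2,4}
  [7] u=0 | in 3 | out 2 | prev ⊥ | push {}
  [8] u=1 | in ⊤ | out ⊤ | prev 3 | push {0,3}
  [9] u=2 | in ⊤ | out ⊤ | prev ⊥ | push {}
  [10] u=4 | in ⊤ | out ⊤ | ==
  [11] u=0 | in ⊤ | out ⊤ | prev 2 | push {1,2}
  [12] u=3 | in ⊤ | out ⊤ | ==
  [13] u=1 | in ⊤ | out ⊤ | ==
  [14] u=2 | in ⊤ | out ⊤ | ==

Converged values:
  [0] ⊤
  [1] ⊤
  [2] ⊤
  [3] ⊤
  [4] ⊤
  [5] ⊤

⊤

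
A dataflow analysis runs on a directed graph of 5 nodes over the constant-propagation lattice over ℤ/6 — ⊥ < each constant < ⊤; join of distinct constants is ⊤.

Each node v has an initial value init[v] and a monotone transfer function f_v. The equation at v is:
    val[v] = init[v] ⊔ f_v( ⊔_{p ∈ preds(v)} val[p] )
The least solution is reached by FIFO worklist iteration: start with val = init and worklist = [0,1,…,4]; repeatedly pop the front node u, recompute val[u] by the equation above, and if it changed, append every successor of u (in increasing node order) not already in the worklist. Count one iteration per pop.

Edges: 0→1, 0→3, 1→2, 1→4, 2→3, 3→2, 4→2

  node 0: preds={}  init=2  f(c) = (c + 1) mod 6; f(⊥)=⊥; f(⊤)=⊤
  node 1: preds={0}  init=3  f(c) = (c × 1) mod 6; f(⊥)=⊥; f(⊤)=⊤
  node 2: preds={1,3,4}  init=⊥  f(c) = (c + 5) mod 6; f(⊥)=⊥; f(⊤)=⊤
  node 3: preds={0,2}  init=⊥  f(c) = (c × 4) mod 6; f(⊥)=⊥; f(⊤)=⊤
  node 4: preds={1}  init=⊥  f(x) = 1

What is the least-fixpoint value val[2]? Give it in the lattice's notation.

Worklist (6 pops):
  #1 pop 0: in=⊥ → 2 (no change)
  #2 pop 1: in=2 → ⊤ (was 3); enqueue []
  #3 pop 2: in=⊤ → ⊤ (was ⊥); enqueue []
  #4 pop 3: in=⊤ → ⊤ (was ⊥); enqueue [2]
  #5 pop 4: in=⊤ → 1 (was ⊥); enqueue []
  #6 pop 2: in=⊤ → ⊤ (no change)

Fixpoint:
  val[0] = 2
  val[1] = ⊤
  val[2] = ⊤
  val[3] = ⊤
  val[4] = 1

⊤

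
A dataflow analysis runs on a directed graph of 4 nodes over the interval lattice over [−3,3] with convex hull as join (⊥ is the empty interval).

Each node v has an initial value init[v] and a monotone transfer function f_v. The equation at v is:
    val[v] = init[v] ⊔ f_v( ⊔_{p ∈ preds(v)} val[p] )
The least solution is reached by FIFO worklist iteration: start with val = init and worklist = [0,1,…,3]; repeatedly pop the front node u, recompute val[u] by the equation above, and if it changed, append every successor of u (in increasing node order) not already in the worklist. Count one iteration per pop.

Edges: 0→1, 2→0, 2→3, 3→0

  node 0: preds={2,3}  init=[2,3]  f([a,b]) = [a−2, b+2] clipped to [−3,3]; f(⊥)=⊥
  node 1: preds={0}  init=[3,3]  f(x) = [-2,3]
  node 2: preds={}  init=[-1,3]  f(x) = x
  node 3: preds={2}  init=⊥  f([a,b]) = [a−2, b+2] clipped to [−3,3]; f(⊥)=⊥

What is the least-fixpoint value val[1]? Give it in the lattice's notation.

Trace (5 dequeues):
  [1] u=0 | in [-1,3] | out [-3,3] | prev [2,3] | push {}
  [2] u=1 | in [-3,3] | out [-2,3] | prev [3,3] | push {}
  [3] u=2 | in ⊥ | out [-1,3] | ==
  [4] u=3 | in [-1,3] | out [-3,3] | prev ⊥ | push {0}
  [5] u=0 | in [-3,3] | out [-3,3] | ==

Converged values:
  [0] [-3,3]
  [1] [-2,3]
  [2] [-1,3]
  [3] [-3,3]

[-2,3]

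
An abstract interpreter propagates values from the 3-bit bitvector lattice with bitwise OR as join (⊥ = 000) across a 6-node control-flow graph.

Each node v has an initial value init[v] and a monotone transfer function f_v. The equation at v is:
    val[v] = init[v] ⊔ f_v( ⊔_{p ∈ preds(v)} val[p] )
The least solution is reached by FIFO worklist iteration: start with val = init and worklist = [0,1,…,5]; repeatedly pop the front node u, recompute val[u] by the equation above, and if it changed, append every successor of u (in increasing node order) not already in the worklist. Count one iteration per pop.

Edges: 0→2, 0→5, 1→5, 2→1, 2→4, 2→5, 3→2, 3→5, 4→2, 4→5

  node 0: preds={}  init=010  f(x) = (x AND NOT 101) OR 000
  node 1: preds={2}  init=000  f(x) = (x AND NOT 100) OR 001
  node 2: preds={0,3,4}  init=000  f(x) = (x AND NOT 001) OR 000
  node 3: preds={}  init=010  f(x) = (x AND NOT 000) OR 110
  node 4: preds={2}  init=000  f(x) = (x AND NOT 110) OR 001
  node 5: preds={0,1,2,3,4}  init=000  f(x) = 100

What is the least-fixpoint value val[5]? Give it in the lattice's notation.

100

Iteration log — 11 steps:
  step 1. node 0  ⊔preds=000  new=010  stable
  step 2. node 1  ⊔preds=000  new=001  old=000  +wl: 
  step 3. node 2  ⊔preds=010  new=010  old=000  +wl: 1
  step 4. node 3  ⊔preds=000  new=110  old=010  +wl: 2
  step 5. node 4  ⊔preds=010  new=001  old=000  +wl: 
  step 6. node 5  ⊔preds=111  new=100  old=000  +wl: 
  step 7. node 1  ⊔preds=010  new=011  old=001  +wl: 5
  step 8. node 2  ⊔preds=111  new=110  old=010  +wl: 1,4
  step 9. node 5  ⊔preds=111  new=100  stable
  step 10. node 1  ⊔preds=110  new=011  stable
  step 11. node 4  ⊔preds=110  new=001  stable

Least fixpoint reached:
  node 0: 010
  node 1: 011
  node 2: 110
  node 3: 110
  node 4: 001
  node 5: 100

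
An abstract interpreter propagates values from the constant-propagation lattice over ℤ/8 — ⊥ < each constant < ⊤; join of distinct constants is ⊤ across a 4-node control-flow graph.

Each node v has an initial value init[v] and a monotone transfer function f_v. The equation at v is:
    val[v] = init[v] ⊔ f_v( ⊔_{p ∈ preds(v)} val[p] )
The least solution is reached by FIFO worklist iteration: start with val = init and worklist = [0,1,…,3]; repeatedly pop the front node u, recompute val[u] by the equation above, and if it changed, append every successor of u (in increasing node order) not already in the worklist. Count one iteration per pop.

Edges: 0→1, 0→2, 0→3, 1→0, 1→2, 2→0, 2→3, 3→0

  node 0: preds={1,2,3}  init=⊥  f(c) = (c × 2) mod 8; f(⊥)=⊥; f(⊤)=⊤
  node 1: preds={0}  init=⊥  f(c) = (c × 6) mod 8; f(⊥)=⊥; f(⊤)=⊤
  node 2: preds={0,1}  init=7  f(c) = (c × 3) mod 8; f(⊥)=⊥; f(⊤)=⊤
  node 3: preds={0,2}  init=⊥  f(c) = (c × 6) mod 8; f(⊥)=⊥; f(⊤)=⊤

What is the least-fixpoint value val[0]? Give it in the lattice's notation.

⊤

Worklist (9 pops):
  #1 pop 0: in=7 → 6 (was ⊥); enqueue []
  #2 pop 1: in=6 → 4 (was ⊥); enqueue [0]
  #3 pop 2: in=⊤ → ⊤ (was 7); enqueue []
  #4 pop 3: in=⊤ → ⊤ (was ⊥); enqueue []
  #5 pop 0: in=⊤ → ⊤ (was 6); enqueue [1,2,3]
  #6 pop 1: in=⊤ → ⊤ (was 4); enqueue [0]
  #7 pop 2: in=⊤ → ⊤ (no change)
  #8 pop 3: in=⊤ → ⊤ (no change)
  #9 pop 0: in=⊤ → ⊤ (no change)

Fixpoint:
  val[0] = ⊤
  val[1] = ⊤
  val[2] = ⊤
  val[3] = ⊤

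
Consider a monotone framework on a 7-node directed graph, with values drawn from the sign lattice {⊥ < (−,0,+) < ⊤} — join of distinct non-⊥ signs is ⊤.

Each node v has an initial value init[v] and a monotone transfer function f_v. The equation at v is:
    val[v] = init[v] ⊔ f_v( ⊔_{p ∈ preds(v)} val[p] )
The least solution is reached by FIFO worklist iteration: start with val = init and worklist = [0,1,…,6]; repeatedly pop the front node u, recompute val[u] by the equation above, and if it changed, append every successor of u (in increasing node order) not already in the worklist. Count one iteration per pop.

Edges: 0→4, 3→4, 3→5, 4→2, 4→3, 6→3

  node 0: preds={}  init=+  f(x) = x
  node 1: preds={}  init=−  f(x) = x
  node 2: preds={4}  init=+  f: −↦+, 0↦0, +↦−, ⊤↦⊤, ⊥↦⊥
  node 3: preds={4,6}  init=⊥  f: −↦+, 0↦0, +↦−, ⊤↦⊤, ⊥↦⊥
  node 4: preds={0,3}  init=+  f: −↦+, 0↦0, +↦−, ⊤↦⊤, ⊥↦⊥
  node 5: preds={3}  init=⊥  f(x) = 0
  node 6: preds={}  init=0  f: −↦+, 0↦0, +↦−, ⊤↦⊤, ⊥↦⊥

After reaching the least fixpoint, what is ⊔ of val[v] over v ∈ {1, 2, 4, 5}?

Iteration log — 9 steps:
  step 1. node 0  ⊔preds=⊥  new=+  stable
  step 2. node 1  ⊔preds=⊥  new=−  stable
  step 3. node 2  ⊔preds=+  new=⊤  old=+  +wl: 
  step 4. node 3  ⊔preds=⊤  new=⊤  old=⊥  +wl: 
  step 5. node 4  ⊔preds=⊤  new=⊤  old=+  +wl: 2,3
  step 6. node 5  ⊔preds=⊤  new=0  old=⊥  +wl: 
  step 7. node 6  ⊔preds=⊥  new=0  stable
  step 8. node 2  ⊔preds=⊤  new=⊤  stable
  step 9. node 3  ⊔preds=⊤  new=⊤  stable

Least fixpoint reached:
  node 0: +
  node 1: −
  node 2: ⊤
  node 3: ⊤
  node 4: ⊤
  node 5: 0
  node 6: 0

⊤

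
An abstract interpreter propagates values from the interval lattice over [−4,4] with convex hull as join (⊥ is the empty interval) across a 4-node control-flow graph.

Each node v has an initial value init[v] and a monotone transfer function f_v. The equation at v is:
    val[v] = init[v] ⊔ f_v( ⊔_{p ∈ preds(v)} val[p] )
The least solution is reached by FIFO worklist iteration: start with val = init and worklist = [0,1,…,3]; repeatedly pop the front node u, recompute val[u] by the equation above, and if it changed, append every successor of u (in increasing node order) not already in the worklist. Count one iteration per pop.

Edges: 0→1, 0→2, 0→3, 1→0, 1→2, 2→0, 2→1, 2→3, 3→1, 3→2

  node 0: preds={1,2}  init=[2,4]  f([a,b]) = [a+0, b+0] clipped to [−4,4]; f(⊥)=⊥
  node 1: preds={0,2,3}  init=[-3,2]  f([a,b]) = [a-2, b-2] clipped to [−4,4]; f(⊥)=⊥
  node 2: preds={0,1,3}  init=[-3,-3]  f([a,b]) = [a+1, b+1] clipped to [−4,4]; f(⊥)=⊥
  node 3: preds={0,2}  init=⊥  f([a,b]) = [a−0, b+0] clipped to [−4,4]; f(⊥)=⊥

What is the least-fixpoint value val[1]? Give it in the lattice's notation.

Trace (10 dequeues):
  [1] u=0 | in [-3,2] | out [-3,4] | prev [2,4] | push {}
  [2] u=1 | in [-3,4] | out [-4,2] | prev [-3,2] | push {0}
  [3] u=2 | in [-4,4] | out [-3,4] | prev [-3,-3] | push {1}
  [4] u=3 | in [-3,4] | out [-3,4] | prev ⊥ | push {2}
  [5] u=0 | in [-4,4] | out [-4,4] | prev [-3,4] | push {3}
  [6] u=1 | in [-4,4] | out [-4,2] | ==
  [7] u=2 | in [-4,4] | out [-3,4] | ==
  [8] u=3 | in [-4,4] | out [-4,4] | prev [-3,4] | push {1,2}
  [9] u=1 | in [-4,4] | out [-4,2] | ==
  [10] u=2 | in [-4,4] | out [-3,4] | ==

Converged values:
  [0] [-4,4]
  [1] [-4,2]
  [2] [-3,4]
  [3] [-4,4]

[-4,2]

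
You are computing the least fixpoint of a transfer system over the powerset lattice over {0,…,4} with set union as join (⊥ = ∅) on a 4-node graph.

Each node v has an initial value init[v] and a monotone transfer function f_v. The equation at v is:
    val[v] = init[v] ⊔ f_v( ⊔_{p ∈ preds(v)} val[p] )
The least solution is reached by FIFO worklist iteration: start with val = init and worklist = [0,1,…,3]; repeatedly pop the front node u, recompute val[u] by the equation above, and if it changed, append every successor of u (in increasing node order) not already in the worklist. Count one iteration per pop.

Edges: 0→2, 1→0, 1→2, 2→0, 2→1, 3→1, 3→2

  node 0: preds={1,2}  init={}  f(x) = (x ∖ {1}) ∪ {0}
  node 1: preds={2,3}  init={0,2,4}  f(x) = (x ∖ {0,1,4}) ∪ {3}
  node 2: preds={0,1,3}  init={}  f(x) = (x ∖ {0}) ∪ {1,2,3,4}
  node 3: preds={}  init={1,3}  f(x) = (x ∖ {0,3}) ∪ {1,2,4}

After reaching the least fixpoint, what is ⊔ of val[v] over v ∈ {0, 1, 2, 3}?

Iteration log — 7 steps:
  step 1. node 0  ⊔preds={0,2,4}  new={0,2,4}  old={}  +wl: 
  step 2. node 1  ⊔preds={1,3}  new={0,2,3,4}  old={0,2,4}  +wl: 0
  step 3. node 2  ⊔preds={0,1,2,3,4}  new={1,2,3,4}  old={}  +wl: 1
  step 4. node 3  ⊔preds={}  new={1,2,3,4}  old={1,3}  +wl: 2
  step 5. node 0  ⊔preds={0,1,2,3,4}  new={0,2,3,4}  old={0,2,4}  +wl: 
  step 6. node 1  ⊔preds={1,2,3,4}  new={0,2,3,4}  stable
  step 7. node 2  ⊔preds={0,1,2,3,4}  new={1,2,3,4}  stable

Least fixpoint reached:
  node 0: {0,2,3,4}
  node 1: {0,2,3,4}
  node 2: {1,2,3,4}
  node 3: {1,2,3,4}

{0,1,2,3,4}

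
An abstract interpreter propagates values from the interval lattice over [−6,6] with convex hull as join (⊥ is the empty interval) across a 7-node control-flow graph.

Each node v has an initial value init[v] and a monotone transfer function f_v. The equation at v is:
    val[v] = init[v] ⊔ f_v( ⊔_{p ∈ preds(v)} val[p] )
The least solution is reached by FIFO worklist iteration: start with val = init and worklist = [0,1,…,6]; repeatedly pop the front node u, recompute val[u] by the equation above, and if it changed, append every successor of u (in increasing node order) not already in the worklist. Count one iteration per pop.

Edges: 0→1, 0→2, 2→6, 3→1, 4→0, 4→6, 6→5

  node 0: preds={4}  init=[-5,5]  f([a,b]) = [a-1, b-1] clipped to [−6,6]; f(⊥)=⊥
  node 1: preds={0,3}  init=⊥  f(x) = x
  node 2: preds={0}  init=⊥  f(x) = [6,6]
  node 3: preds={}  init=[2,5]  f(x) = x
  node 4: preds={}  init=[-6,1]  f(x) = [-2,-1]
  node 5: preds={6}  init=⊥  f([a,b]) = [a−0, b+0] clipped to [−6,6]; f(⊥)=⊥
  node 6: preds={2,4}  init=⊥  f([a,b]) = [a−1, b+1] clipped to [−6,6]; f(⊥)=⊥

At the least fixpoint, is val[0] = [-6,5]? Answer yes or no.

yes

Iteration log — 8 steps:
  step 1. node 0  ⊔preds=[-6,1]  new=[-6,5]  old=[-5,5]  +wl: 
  step 2. node 1  ⊔preds=[-6,5]  new=[-6,5]  old=⊥  +wl: 
  step 3. node 2  ⊔preds=[-6,5]  new=[6,6]  old=⊥  +wl: 
  step 4. node 3  ⊔preds=⊥  new=[2,5]  stable
  step 5. node 4  ⊔preds=⊥  new=[-6,1]  stable
  step 6. node 5  ⊔preds=⊥  new=⊥  stable
  step 7. node 6  ⊔preds=[-6,6]  new=[-6,6]  old=⊥  +wl: 5
  step 8. node 5  ⊔preds=[-6,6]  new=[-6,6]  old=⊥  +wl: 

Least fixpoint reached:
  node 0: [-6,5]
  node 1: [-6,5]
  node 2: [6,6]
  node 3: [2,5]
  node 4: [-6,1]
  node 5: [-6,6]
  node 6: [-6,6]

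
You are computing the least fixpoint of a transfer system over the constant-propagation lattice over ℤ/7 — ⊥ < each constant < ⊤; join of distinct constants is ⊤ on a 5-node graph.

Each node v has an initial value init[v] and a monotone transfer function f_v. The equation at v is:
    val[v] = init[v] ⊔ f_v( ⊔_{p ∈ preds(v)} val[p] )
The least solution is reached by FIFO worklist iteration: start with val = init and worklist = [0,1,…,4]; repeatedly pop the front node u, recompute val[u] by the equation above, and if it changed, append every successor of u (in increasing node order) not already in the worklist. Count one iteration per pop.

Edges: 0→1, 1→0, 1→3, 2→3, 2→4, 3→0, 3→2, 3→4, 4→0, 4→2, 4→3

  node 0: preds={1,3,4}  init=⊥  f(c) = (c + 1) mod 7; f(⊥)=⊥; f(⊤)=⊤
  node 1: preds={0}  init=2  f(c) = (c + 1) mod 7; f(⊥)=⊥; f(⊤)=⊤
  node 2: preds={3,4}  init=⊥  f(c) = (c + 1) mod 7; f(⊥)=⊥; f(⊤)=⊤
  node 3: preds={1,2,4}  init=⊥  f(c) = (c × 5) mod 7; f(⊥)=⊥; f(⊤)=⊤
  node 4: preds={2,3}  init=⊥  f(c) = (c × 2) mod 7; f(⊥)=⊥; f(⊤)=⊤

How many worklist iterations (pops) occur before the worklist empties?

Worklist (10 pops):
  #1 pop 0: in=2 → 3 (was ⊥); enqueue []
  #2 pop 1: in=3 → ⊤ (was 2); enqueue [0]
  #3 pop 2: in=⊥ → ⊥ (no change)
  #4 pop 3: in=⊤ → ⊤ (was ⊥); enqueue [2]
  #5 pop 4: in=⊤ → ⊤ (was ⊥); enqueue [3]
  #6 pop 0: in=⊤ → ⊤ (was 3); enqueue [1]
  #7 pop 2: in=⊤ → ⊤ (was ⊥); enqueue [4]
  #8 pop 3: in=⊤ → ⊤ (no change)
  #9 pop 1: in=⊤ → ⊤ (no change)
  #10 pop 4: in=⊤ → ⊤ (no change)

Fixpoint:
  val[0] = ⊤
  val[1] = ⊤
  val[2] = ⊤
  val[3] = ⊤
  val[4] = ⊤

10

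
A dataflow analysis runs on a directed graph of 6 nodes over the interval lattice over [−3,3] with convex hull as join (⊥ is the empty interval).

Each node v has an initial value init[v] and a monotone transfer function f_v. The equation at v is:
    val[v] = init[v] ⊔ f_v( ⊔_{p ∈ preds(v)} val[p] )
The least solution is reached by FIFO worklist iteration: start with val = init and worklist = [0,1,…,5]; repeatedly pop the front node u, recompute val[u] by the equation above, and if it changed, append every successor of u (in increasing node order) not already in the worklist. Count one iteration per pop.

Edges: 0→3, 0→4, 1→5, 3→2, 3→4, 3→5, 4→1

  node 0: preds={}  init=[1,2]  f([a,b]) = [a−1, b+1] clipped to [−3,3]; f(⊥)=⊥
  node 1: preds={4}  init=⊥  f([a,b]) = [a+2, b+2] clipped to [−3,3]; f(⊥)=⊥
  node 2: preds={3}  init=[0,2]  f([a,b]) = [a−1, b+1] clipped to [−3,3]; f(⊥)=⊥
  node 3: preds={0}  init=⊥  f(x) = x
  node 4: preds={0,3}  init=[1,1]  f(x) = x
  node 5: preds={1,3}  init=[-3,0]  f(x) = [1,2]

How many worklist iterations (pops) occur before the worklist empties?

Trace (8 dequeues):
  [1] u=0 | in ⊥ | out [1,2] | ==
  [2] u=1 | in [1,1] | out [3,3] | prev ⊥ | push {}
  [3] u=2 | in ⊥ | out [0,2] | ==
  [4] u=3 | in [1,2] | out [1,2] | prev ⊥ | push {2}
  [5] u=4 | in [1,2] | out [1,2] | prev [1,1] | push {1}
  [6] u=5 | in [1,3] | out [-3,2] | prev [-3,0] | push {}
  [7] u=2 | in [1,2] | out [0,3] | prev [0,2] | push {}
  [8] u=1 | in [1,2] | out [3,3] | ==

Converged values:
  [0] [1,2]
  [1] [3,3]
  [2] [0,3]
  [3] [1,2]
  [4] [1,2]
  [5] [-3,2]

8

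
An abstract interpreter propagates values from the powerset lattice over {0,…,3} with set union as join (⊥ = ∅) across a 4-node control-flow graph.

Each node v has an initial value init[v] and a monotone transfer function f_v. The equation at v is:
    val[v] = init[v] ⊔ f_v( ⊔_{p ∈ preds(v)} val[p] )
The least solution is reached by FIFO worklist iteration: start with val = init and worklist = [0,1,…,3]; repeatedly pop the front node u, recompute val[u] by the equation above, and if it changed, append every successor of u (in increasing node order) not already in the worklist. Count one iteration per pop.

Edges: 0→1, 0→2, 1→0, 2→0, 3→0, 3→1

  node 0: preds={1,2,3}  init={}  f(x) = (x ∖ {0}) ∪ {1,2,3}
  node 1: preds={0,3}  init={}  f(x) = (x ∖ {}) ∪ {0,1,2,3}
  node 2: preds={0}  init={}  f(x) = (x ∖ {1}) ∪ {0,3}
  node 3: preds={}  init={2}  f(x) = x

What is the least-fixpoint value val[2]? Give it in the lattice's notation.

Worklist (5 pops):
  #1 pop 0: in={2} → {1,2,3} (was {}); enqueue []
  #2 pop 1: in={1,2,3} → {0,1,2,3} (was {}); enqueue [0]
  #3 pop 2: in={1,2,3} → {0,2,3} (was {}); enqueue []
  #4 pop 3: in={} → {2} (no change)
  #5 pop 0: in={0,1,2,3} → {1,2,3} (no change)

Fixpoint:
  val[0] = {1,2,3}
  val[1] = {0,1,2,3}
  val[2] = {0,2,3}
  val[3] = {2}

{0,2,3}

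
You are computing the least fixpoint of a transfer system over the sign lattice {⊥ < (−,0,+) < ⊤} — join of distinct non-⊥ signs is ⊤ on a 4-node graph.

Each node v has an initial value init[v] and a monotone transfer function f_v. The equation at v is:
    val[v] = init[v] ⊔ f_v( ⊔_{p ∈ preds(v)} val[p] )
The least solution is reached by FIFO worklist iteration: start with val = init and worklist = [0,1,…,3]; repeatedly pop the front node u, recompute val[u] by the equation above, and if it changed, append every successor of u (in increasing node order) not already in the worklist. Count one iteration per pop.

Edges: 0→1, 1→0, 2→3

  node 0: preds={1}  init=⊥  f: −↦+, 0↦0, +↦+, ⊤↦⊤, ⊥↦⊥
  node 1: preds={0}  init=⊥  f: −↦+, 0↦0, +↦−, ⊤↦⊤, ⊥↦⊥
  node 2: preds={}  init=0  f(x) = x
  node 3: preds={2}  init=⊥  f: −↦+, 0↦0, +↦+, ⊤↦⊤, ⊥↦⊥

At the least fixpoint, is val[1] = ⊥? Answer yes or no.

Worklist (4 pops):
  #1 pop 0: in=⊥ → ⊥ (no change)
  #2 pop 1: in=⊥ → ⊥ (no change)
  #3 pop 2: in=⊥ → 0 (no change)
  #4 pop 3: in=0 → 0 (was ⊥); enqueue []

Fixpoint:
  val[0] = ⊥
  val[1] = ⊥
  val[2] = 0
  val[3] = 0

yes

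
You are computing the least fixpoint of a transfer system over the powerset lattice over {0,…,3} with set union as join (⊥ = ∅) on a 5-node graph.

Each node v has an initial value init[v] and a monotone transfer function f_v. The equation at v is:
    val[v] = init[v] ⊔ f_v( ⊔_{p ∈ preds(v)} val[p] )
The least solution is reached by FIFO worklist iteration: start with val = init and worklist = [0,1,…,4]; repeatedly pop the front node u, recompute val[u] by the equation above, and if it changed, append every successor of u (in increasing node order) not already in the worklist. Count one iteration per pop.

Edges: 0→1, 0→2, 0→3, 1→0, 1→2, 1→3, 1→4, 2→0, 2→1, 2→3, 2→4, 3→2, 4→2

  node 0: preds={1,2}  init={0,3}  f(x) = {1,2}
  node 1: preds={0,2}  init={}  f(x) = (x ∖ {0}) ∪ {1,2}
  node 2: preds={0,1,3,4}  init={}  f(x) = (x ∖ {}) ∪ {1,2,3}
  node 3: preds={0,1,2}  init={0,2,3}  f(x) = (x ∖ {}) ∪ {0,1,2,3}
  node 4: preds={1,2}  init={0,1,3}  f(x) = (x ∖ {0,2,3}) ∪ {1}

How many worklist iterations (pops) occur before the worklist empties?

8

Trace (8 dequeues):
  [1] u=0 | in {} | out {0,1,2,3} | prev {0,3} | push {}
  [2] u=1 | in {0,1,2,3} | out {1,2,3} | prev {} | push {0}
  [3] u=2 | in {0,1,2,3} | out {0,1,2,3} | prev {} | push {1}
  [4] u=3 | in {0,1,2,3} | out {0,1,2,3} | prev {0,2,3} | push {2}
  [5] u=4 | in {0,1,2,3} | out {0,1,3} | ==
  [6] u=0 | in {0,1,2,3} | out {0,1,2,3} | ==
  [7] u=1 | in {0,1,2,3} | out {1,2,3} | ==
  [8] u=2 | in {0,1,2,3} | out {0,1,2,3} | ==

Converged values:
  [0] {0,1,2,3}
  [1] {1,2,3}
  [2] {0,1,2,3}
  [3] {0,1,2,3}
  [4] {0,1,3}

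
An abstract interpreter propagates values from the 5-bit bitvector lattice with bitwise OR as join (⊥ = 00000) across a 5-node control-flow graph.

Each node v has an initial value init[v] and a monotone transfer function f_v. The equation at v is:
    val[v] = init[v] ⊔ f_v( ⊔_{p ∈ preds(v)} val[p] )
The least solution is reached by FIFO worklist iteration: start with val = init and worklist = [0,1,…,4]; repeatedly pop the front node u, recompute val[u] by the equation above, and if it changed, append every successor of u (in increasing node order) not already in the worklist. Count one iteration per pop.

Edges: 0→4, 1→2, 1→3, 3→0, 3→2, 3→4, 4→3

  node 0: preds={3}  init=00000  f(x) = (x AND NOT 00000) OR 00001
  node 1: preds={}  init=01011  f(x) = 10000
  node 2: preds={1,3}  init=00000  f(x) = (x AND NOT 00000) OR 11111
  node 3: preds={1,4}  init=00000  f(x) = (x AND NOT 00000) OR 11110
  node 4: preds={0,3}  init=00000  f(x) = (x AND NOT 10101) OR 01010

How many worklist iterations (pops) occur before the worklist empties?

9

Worklist (9 pops):
  #1 pop 0: in=00000 → 00001 (was 00000); enqueue []
  #2 pop 1: in=00000 → 11011 (was 01011); enqueue []
  #3 pop 2: in=11011 → 11111 (was 00000); enqueue []
  #4 pop 3: in=11011 → 11111 (was 00000); enqueue [0,2]
  #5 pop 4: in=11111 → 01010 (was 00000); enqueue [3]
  #6 pop 0: in=11111 → 11111 (was 00001); enqueue [4]
  #7 pop 2: in=11111 → 11111 (no change)
  #8 pop 3: in=11011 → 11111 (no change)
  #9 pop 4: in=11111 → 01010 (no change)

Fixpoint:
  val[0] = 11111
  val[1] = 11011
  val[2] = 11111
  val[3] = 11111
  val[4] = 01010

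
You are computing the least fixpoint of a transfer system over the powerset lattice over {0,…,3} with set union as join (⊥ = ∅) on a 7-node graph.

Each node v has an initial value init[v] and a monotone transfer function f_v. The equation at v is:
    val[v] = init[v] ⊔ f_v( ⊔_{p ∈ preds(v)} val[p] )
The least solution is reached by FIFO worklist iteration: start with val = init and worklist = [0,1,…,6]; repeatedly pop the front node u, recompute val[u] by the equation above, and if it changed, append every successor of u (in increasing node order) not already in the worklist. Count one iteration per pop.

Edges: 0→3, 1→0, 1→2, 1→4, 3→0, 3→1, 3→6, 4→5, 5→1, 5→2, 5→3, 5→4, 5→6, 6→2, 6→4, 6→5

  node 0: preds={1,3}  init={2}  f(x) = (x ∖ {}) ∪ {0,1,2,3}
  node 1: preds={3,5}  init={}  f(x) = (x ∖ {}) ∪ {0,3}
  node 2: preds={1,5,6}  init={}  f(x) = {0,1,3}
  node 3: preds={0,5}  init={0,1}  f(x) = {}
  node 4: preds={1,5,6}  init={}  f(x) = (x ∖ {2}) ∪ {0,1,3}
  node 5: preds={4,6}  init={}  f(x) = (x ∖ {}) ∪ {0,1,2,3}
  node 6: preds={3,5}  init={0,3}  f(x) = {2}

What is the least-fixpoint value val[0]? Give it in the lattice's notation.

{0,1,2,3}

Iteration log — 14 steps:
  step 1. node 0  ⊔preds={0,1}  new={0,1,2,3}  old={2}  +wl: 
  step 2. node 1  ⊔preds={0,1}  new={0,1,3}  old={}  +wl: 0
  step 3. node 2  ⊔preds={0,1,3}  new={0,1,3}  old={}  +wl: 
  step 4. node 3  ⊔preds={0,1,2,3}  new={0,1}  stable
  step 5. node 4  ⊔preds={0,1,3}  new={0,1,3}  old={}  +wl: 
  step 6. node 5  ⊔preds={0,1,3}  new={0,1,2,3}  old={}  +wl: 1,2,3,4
  step 7. node 6  ⊔preds={0,1,2,3}  new={0,2,3}  old={0,3}  +wl: 5
  step 8. node 0  ⊔preds={0,1,3}  new={0,1,2,3}  stable
  step 9. node 1  ⊔preds={0,1,2,3}  new={0,1,2,3}  old={0,1,3}  +wl: 0
  step 10. node 2  ⊔preds={0,1,2,3}  new={0,1,3}  stable
  step 11. node 3  ⊔preds={0,1,2,3}  new={0,1}  stable
  step 12. node 4  ⊔preds={0,1,2,3}  new={0,1,3}  stable
  step 13. node 5  ⊔preds={0,1,2,3}  new={0,1,2,3}  stable
  step 14. node 0  ⊔preds={0,1,2,3}  new={0,1,2,3}  stable

Least fixpoint reached:
  node 0: {0,1,2,3}
  node 1: {0,1,2,3}
  node 2: {0,1,3}
  node 3: {0,1}
  node 4: {0,1,3}
  node 5: {0,1,2,3}
  node 6: {0,2,3}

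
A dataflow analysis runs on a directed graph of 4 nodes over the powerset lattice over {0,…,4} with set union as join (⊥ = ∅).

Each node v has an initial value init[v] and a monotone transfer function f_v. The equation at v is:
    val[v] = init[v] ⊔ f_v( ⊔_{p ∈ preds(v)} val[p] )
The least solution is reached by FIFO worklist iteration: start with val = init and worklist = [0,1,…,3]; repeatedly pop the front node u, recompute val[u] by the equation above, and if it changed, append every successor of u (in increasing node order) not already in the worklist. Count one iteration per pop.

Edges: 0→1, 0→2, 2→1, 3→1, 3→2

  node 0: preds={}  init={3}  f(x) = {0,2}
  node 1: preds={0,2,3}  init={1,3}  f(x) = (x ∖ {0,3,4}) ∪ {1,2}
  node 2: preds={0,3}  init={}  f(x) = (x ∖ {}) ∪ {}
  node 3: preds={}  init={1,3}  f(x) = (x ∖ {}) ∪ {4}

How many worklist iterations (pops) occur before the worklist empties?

Trace (7 dequeues):
  [1] u=0 | in {} | out {0,2,3} | prev {3} | push {}
  [2] u=1 | in {0,1,2,3} | out {1,2,3} | prev {1,3} | push {}
  [3] u=2 | in {0,1,2,3} | out {0,1,2,3} | prev {} | push {1}
  [4] u=3 | in {} | out {1,3,4} | prev {1,3} | push {2}
  [5] u=1 | in {0,1,2,3,4} | out {1,2,3} | ==
  [6] u=2 | in {0,1,2,3,4} | out {0,1,2,3,4} | prev {0,1,2,3} | push {1}
  [7] u=1 | in {0,1,2,3,4} | out {1,2,3} | ==

Converged values:
  [0] {0,2,3}
  [1] {1,2,3}
  [2] {0,1,2,3,4}
  [3] {1,3,4}

7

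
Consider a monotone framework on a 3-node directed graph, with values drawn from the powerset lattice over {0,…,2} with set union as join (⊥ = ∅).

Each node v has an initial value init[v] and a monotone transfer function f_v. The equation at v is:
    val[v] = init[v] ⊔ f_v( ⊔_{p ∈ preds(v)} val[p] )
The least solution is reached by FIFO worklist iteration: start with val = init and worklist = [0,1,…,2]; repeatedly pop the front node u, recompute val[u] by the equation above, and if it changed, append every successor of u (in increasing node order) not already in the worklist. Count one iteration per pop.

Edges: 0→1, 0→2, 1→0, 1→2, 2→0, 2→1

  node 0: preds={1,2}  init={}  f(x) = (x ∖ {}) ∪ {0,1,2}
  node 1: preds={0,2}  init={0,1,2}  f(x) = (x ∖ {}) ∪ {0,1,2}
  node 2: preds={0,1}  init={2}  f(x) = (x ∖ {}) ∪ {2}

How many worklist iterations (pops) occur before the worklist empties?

Iteration log — 5 steps:
  step 1. node 0  ⊔preds={0,1,2}  new={0,1,2}  old={}  +wl: 
  step 2. node 1  ⊔preds={0,1,2}  new={0,1,2}  stable
  step 3. node 2  ⊔preds={0,1,2}  new={0,1,2}  old={2}  +wl: 0,1
  step 4. node 0  ⊔preds={0,1,2}  new={0,1,2}  stable
  step 5. node 1  ⊔preds={0,1,2}  new={0,1,2}  stable

Least fixpoint reached:
  node 0: {0,1,2}
  node 1: {0,1,2}
  node 2: {0,1,2}

5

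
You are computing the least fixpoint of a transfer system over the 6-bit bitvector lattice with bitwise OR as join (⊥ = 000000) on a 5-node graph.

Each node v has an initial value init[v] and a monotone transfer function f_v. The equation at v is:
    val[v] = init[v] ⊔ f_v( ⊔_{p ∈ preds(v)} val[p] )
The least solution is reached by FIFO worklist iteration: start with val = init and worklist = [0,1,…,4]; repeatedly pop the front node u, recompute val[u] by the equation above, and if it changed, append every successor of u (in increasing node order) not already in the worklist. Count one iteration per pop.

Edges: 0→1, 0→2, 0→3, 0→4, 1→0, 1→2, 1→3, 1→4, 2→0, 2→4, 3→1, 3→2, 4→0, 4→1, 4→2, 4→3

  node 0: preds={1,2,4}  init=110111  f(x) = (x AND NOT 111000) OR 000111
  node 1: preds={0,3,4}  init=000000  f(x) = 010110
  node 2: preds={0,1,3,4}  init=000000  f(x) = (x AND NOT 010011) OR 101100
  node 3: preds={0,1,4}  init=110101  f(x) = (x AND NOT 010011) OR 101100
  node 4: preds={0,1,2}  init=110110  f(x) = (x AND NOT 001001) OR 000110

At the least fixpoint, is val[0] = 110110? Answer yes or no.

no

Iteration log — 8 steps:
  step 1. node 0  ⊔preds=110110  new=110111  stable
  step 2. node 1  ⊔preds=110111  new=010110  old=000000  +wl: 0
  step 3. node 2  ⊔preds=110111  new=101100  old=000000  +wl: 
  step 4. node 3  ⊔preds=110111  new=111101  old=110101  +wl: 1,2
  step 5. node 4  ⊔preds=111111  new=110110  stable
  step 6. node 0  ⊔preds=111110  new=110111  stable
  step 7. node 1  ⊔preds=111111  new=010110  stable
  step 8. node 2  ⊔preds=111111  new=101100  stable

Least fixpoint reached:
  node 0: 110111
  node 1: 010110
  node 2: 101100
  node 3: 111101
  node 4: 110110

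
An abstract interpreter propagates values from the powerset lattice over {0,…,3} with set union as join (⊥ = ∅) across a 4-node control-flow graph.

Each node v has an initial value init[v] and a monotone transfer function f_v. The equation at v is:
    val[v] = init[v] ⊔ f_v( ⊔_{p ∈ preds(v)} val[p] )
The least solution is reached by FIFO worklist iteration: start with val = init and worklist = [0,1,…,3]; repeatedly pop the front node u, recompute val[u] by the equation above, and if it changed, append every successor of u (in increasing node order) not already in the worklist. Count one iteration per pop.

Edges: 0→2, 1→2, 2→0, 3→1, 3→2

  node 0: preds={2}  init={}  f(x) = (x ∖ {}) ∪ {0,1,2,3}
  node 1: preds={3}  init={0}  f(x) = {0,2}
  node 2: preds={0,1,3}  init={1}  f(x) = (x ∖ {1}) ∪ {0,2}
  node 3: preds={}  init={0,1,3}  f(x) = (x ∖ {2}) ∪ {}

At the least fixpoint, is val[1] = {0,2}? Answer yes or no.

yes

Iteration log — 5 steps:
  step 1. node 0  ⊔preds={1}  new={0,1,2,3}  old={}  +wl: 
  step 2. node 1  ⊔preds={0,1,3}  new={0,2}  old={0}  +wl: 
  step 3. node 2  ⊔preds={0,1,2,3}  new={0,1,2,3}  old={1}  +wl: 0
  step 4. node 3  ⊔preds={}  new={0,1,3}  stable
  step 5. node 0  ⊔preds={0,1,2,3}  new={0,1,2,3}  stable

Least fixpoint reached:
  node 0: {0,1,2,3}
  node 1: {0,2}
  node 2: {0,1,2,3}
  node 3: {0,1,3}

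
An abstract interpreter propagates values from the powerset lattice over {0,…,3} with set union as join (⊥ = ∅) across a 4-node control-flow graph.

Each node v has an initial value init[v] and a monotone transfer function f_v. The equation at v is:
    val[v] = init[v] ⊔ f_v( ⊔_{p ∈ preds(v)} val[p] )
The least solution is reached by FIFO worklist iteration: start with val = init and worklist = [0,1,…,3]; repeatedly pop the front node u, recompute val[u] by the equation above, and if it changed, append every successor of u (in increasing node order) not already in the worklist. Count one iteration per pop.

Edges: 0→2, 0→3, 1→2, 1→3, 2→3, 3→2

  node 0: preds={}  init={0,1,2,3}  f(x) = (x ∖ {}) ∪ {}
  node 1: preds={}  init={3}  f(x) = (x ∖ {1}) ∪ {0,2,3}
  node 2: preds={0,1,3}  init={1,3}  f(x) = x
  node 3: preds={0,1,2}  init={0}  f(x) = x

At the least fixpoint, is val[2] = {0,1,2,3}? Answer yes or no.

yes

Trace (5 dequeues):
  [1] u=0 | in {} | out {0,1,2,3} | ==
  [2] u=1 | in {} | out {0,2,3} | prev {3} | push {}
  [3] u=2 | in {0,1,2,3} | out {0,1,2,3} | prev {1,3} | push {}
  [4] u=3 | in {0,1,2,3} | out {0,1,2,3} | prev {0} | push {2}
  [5] u=2 | in {0,1,2,3} | out {0,1,2,3} | ==

Converged values:
  [0] {0,1,2,3}
  [1] {0,2,3}
  [2] {0,1,2,3}
  [3] {0,1,2,3}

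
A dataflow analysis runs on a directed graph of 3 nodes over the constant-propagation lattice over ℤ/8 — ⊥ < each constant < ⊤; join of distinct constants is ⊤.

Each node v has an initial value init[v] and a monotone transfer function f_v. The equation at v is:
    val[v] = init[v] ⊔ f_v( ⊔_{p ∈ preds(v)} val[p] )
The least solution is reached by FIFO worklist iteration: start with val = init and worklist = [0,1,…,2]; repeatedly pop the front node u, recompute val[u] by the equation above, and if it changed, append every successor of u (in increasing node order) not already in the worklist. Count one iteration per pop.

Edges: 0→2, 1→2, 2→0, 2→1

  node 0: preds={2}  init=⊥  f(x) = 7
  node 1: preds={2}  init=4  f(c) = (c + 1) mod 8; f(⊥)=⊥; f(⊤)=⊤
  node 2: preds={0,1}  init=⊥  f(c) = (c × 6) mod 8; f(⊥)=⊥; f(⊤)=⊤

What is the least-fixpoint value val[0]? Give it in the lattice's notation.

7

Trace (6 dequeues):
  [1] u=0 | in ⊥ | out 7 | prev ⊥ | push {}
  [2] u=1 | in ⊥ | out 4 | ==
  [3] u=2 | in ⊤ | out ⊤ | prev ⊥ | push {0,1}
  [4] u=0 | in ⊤ | out 7 | ==
  [5] u=1 | in ⊤ | out ⊤ | prev 4 | push {2}
  [6] u=2 | in ⊤ | out ⊤ | ==

Converged values:
  [0] 7
  [1] ⊤
  [2] ⊤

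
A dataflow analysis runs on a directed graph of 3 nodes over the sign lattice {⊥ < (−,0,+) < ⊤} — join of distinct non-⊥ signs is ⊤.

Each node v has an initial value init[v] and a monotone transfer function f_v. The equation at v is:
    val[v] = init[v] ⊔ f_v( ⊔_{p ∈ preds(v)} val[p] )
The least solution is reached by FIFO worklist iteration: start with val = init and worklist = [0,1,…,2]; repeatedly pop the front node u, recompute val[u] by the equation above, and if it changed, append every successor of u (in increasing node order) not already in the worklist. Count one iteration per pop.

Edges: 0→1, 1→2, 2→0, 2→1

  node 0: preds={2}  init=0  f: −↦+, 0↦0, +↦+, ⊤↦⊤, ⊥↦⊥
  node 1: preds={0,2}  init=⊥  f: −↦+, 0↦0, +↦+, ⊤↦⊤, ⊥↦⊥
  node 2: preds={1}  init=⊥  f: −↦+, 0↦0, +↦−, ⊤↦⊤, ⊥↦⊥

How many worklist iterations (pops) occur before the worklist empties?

5

Trace (5 dequeues):
  [1] u=0 | in ⊥ | out 0 | ==
  [2] u=1 | in 0 | out 0 | prev ⊥ | push {}
  [3] u=2 | in 0 | out 0 | prev ⊥ | push {0,1}
  [4] u=0 | in 0 | out 0 | ==
  [5] u=1 | in 0 | out 0 | ==

Converged values:
  [0] 0
  [1] 0
  [2] 0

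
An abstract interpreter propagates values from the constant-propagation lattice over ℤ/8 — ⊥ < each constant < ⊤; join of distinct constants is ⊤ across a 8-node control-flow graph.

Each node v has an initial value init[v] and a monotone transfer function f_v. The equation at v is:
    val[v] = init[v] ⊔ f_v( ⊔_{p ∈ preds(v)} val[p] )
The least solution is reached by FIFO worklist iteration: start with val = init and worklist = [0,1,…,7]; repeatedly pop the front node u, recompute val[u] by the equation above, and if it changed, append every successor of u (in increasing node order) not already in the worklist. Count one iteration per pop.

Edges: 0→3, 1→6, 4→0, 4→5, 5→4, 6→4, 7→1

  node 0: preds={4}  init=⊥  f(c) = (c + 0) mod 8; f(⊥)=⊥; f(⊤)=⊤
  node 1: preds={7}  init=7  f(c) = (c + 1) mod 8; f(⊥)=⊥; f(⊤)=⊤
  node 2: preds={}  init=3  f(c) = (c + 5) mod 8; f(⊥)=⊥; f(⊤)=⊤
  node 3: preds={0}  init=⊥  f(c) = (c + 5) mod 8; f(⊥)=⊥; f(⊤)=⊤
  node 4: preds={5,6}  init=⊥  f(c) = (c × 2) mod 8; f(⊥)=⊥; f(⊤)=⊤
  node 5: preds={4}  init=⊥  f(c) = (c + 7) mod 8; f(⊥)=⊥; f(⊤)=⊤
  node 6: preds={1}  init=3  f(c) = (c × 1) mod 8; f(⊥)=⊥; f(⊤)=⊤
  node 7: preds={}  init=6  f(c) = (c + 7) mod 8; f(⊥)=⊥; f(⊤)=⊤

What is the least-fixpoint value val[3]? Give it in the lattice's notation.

Worklist (15 pops):
  #1 pop 0: in=⊥ → ⊥ (no change)
  #2 pop 1: in=6 → 7 (no change)
  #3 pop 2: in=⊥ → 3 (no change)
  #4 pop 3: in=⊥ → ⊥ (no change)
  #5 pop 4: in=3 → 6 (was ⊥); enqueue [0]
  #6 pop 5: in=6 → 5 (was ⊥); enqueue [4]
  #7 pop 6: in=7 → ⊤ (was 3); enqueue []
  #8 pop 7: in=⊥ → 6 (no change)
  #9 pop 0: in=6 → 6 (was ⊥); enqueue [3]
  #10 pop 4: in=⊤ → ⊤ (was 6); enqueue [0,5]
  #11 pop 3: in=6 → 3 (was ⊥); enqueue []
  #12 pop 0: in=⊤ → ⊤ (was 6); enqueue [3]
  #13 pop 5: in=⊤ → ⊤ (was 5); enqueue [4]
  #14 pop 3: in=⊤ → ⊤ (was 3); enqueue []
  #15 pop 4: in=⊤ → ⊤ (no change)

Fixpoint:
  val[0] = ⊤
  val[1] = 7
  val[2] = 3
  val[3] = ⊤
  val[4] = ⊤
  val[5] = ⊤
  val[6] = ⊤
  val[7] = 6

⊤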